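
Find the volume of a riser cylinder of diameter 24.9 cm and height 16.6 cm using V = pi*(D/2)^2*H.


Formula: V = pi * (D/2)^2 * H  (cylinder volume)
Radius = D/2 = 24.9/2 = 12.45 cm
V = pi * 12.45^2 * 16.6 = 8083.4483 cm^3

Final answer: 8083.4483 cm^3


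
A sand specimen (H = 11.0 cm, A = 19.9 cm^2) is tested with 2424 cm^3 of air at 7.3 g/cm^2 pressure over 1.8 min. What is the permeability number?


Formula: Permeability Number P = (V * H) / (p * A * t)
Numerator: V * H = 2424 * 11.0 = 26664.0
Denominator: p * A * t = 7.3 * 19.9 * 1.8 = 261.486
P = 26664.0 / 261.486 = 101.9710


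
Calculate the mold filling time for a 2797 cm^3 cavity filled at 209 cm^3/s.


Formula: t_fill = V_mold / Q_flow
t = 2797 cm^3 / 209 cm^3/s = 13.3828 s


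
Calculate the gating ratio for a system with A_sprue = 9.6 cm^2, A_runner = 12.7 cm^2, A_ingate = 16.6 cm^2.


Sprue:Runner:Ingate = 1 : 12.7/9.6 : 16.6/9.6 = 1:1.32:1.73

Final answer: 1:1.32:1.73


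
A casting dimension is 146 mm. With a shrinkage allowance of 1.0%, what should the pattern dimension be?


Formula: L_pattern = L_casting * (1 + shrinkage_rate/100)
Shrinkage factor = 1 + 1.0/100 = 1.01
L_pattern = 146 mm * 1.01 = 147.4600 mm

147.4600 mm


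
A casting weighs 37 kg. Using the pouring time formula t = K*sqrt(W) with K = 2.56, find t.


Formula: t = K * sqrt(W)
sqrt(W) = sqrt(37) = 6.08276
t = 2.56 * 6.08276 = 15.5719 s

Answer: 15.5719 s


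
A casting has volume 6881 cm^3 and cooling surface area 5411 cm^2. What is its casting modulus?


Formula: Casting Modulus M = V / A
M = 6881 cm^3 / 5411 cm^2 = 1.2717 cm

Final answer: 1.2717 cm


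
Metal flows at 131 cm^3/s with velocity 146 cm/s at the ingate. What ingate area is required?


Formula: A_ingate = Q / v  (continuity equation)
A = 131 cm^3/s / 146 cm/s = 0.8973 cm^2

0.8973 cm^2


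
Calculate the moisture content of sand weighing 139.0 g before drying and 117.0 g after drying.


Formula: MC = (W_wet - W_dry) / W_wet * 100
Water mass = 139.0 - 117.0 = 22.0 g
MC = 22.0 / 139.0 * 100 = 15.8273%

Answer: 15.8273%


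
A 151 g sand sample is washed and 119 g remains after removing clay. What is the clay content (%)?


Formula: Clay% = (W_total - W_washed) / W_total * 100
Clay mass = 151 - 119 = 32 g
Clay% = 32 / 151 * 100 = 21.1921%

21.1921%


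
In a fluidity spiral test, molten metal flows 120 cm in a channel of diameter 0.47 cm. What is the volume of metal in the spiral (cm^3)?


Formula: V = pi * (d/2)^2 * L  (cylinder volume)
Radius = 0.47/2 = 0.235 cm
V = pi * 0.235^2 * 120 = 20.8193 cm^3

Final answer: 20.8193 cm^3


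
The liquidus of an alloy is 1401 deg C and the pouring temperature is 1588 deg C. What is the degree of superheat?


Formula: Superheat = T_pour - T_melt
Superheat = 1588 - 1401 = 187 deg C


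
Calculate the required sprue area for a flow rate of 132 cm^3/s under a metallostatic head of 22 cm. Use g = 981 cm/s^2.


Formula: v = sqrt(2*g*h), A = Q/v
Velocity: v = sqrt(2 * 981 * 22) = sqrt(43164) = 207.7595 cm/s
Sprue area: A = Q / v = 132 / 207.7595 = 0.6354 cm^2


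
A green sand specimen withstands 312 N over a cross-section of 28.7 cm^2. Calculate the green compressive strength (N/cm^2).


Formula: Compressive Strength = Force / Area
Strength = 312 N / 28.7 cm^2 = 10.8711 N/cm^2


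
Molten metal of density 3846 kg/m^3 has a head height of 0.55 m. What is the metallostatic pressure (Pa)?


Formula: P = rho * g * h
rho * g = 3846 * 9.81 = 37729.26 N/m^3
P = 37729.26 * 0.55 = 20751.0930 Pa


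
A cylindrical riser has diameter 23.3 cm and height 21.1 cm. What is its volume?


Formula: V = pi * (D/2)^2 * H  (cylinder volume)
Radius = D/2 = 23.3/2 = 11.65 cm
V = pi * 11.65^2 * 21.1 = 8996.7195 cm^3

Final answer: 8996.7195 cm^3


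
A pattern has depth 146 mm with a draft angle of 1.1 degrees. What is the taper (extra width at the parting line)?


Formula: taper = depth * tan(draft_angle)
tan(1.1 deg) = 0.0192010
taper = 146 mm * 0.0192010 = 2.8033 mm

Answer: 2.8033 mm


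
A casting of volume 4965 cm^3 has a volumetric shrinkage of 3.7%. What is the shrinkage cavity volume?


Formula: V_shrink = V_casting * shrinkage_pct / 100
V_shrink = 4965 cm^3 * 3.7 / 100 = 183.7050 cm^3

Answer: 183.7050 cm^3


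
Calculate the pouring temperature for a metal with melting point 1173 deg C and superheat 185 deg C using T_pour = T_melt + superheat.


Formula: T_pour = T_melt + Superheat
T_pour = 1173 + 185 = 1358 deg C

1358 deg C


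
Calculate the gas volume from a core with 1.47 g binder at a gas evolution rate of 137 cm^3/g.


Formula: V_gas = W_binder * gas_evolution_rate
V = 1.47 g * 137 cm^3/g = 201.3900 cm^3

201.3900 cm^3


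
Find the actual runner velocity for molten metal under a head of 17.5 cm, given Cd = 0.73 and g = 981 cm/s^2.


Formula: v = Cd * sqrt(2 * g * h)  (Torricelli with discharge coefficient)
2*g*h = 2 * 981 * 17.5 = 34335.0 cm^2/s^2
sqrt(34335.0) = 185.29706 cm/s
v = 0.73 * 185.29706 = 135.2669 cm/s


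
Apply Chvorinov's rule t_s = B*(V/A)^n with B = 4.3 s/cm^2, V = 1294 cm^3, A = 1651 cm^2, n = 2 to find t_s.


Formula: t_s = B * (V/A)^n  (Chvorinov's rule, n=2)
Modulus M = V/A = 1294/1651 = 0.783767 cm
M^2 = 0.783767^2 = 0.614291 cm^2
t_s = 4.3 * 0.614291 = 2.6415 s

2.6415 s


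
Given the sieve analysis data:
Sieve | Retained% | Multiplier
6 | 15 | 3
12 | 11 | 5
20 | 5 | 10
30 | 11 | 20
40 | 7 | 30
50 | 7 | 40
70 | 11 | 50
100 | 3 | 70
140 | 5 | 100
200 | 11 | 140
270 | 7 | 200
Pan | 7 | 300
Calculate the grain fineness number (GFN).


Formula: GFN = sum(pct * multiplier) / sum(pct)
sum(pct * multiplier) = 7160
sum(pct) = 100
GFN = 7160 / 100 = 71.60


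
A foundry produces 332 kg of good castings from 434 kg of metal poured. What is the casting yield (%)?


Formula: Casting Yield = (W_good / W_total) * 100
Yield = (332 kg / 434 kg) * 100 = 76.4977%

76.4977%


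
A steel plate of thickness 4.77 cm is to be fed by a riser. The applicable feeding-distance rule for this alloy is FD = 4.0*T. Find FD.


Formula: FD = 4.0 * T  (riser feeding-distance rule)
FD = 4.0 * 4.77 cm = 19.0800 cm

Final answer: 19.0800 cm


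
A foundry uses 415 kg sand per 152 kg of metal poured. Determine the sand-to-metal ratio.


Formula: Sand-to-Metal Ratio = W_sand / W_metal
Ratio = 415 kg / 152 kg = 2.7303


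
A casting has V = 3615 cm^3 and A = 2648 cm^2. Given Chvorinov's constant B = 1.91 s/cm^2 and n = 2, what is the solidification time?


Formula: t_s = B * (V/A)^n  (Chvorinov's rule, n=2)
Modulus M = V/A = 3615/2648 = 1.365181 cm
M^2 = 1.365181^2 = 1.863719 cm^2
t_s = 1.91 * 1.863719 = 3.5597 s

3.5597 s


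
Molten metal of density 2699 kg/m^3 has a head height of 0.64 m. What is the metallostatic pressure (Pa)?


Formula: P = rho * g * h
rho * g = 2699 * 9.81 = 26477.19 N/m^3
P = 26477.19 * 0.64 = 16945.4016 Pa

16945.4016 Pa


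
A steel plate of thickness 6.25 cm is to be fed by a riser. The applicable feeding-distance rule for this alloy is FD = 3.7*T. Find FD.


Formula: FD = 3.7 * T  (riser feeding-distance rule)
FD = 3.7 * 6.25 cm = 23.1250 cm

Final answer: 23.1250 cm


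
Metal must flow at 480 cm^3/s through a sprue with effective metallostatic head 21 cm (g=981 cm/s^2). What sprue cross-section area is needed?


Formula: v = sqrt(2*g*h), A = Q/v
Velocity: v = sqrt(2 * 981 * 21) = sqrt(41202) = 202.9828 cm/s
Sprue area: A = Q / v = 480 / 202.9828 = 2.3647 cm^2

2.3647 cm^2


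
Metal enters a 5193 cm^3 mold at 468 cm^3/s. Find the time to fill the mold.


Formula: t_fill = V_mold / Q_flow
t = 5193 cm^3 / 468 cm^3/s = 11.0962 s


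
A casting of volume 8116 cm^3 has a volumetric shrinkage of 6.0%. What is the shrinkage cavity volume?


Formula: V_shrink = V_casting * shrinkage_pct / 100
V_shrink = 8116 cm^3 * 6.0 / 100 = 486.9600 cm^3

Answer: 486.9600 cm^3


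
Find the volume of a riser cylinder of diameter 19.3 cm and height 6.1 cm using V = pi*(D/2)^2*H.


Formula: V = pi * (D/2)^2 * H  (cylinder volume)
Radius = D/2 = 19.3/2 = 9.65 cm
V = pi * 9.65^2 * 6.1 = 1784.5731 cm^3

Answer: 1784.5731 cm^3


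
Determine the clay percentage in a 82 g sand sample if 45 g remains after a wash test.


Formula: Clay% = (W_total - W_washed) / W_total * 100
Clay mass = 82 - 45 = 37 g
Clay% = 37 / 82 * 100 = 45.1220%

Answer: 45.1220%


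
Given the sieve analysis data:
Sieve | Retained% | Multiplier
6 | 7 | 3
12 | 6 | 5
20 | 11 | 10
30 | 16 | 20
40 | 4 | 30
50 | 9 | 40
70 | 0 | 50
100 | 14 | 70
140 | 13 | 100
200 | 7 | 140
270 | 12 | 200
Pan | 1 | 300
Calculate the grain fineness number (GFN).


Formula: GFN = sum(pct * multiplier) / sum(pct)
sum(pct * multiplier) = 6921
sum(pct) = 100
GFN = 6921 / 100 = 69.21

Answer: 69.21


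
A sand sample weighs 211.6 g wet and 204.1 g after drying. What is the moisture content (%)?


Formula: MC = (W_wet - W_dry) / W_wet * 100
Water mass = 211.6 - 204.1 = 7.5 g
MC = 7.5 / 211.6 * 100 = 3.5444%

3.5444%


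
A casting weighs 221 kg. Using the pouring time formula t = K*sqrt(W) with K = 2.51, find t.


Formula: t = K * sqrt(W)
sqrt(W) = sqrt(221) = 14.86607
t = 2.51 * 14.86607 = 37.3138 s

Answer: 37.3138 s


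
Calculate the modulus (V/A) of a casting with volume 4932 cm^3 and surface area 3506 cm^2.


Formula: Casting Modulus M = V / A
M = 4932 cm^3 / 3506 cm^2 = 1.4067 cm


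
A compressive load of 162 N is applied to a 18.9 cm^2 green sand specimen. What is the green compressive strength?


Formula: Compressive Strength = Force / Area
Strength = 162 N / 18.9 cm^2 = 8.5714 N/cm^2

Answer: 8.5714 N/cm^2


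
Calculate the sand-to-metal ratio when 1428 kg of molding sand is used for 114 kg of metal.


Formula: Sand-to-Metal Ratio = W_sand / W_metal
Ratio = 1428 kg / 114 kg = 12.5263

12.5263


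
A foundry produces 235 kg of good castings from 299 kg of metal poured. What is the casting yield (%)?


Formula: Casting Yield = (W_good / W_total) * 100
Yield = (235 kg / 299 kg) * 100 = 78.5953%

Final answer: 78.5953%


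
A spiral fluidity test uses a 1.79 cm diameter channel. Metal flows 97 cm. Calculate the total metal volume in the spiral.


Formula: V = pi * (d/2)^2 * L  (cylinder volume)
Radius = 1.79/2 = 0.895 cm
V = pi * 0.895^2 * 97 = 244.0999 cm^3

Answer: 244.0999 cm^3


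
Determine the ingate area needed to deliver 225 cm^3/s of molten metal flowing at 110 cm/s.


Formula: A_ingate = Q / v  (continuity equation)
A = 225 cm^3/s / 110 cm/s = 2.0455 cm^2

Final answer: 2.0455 cm^2


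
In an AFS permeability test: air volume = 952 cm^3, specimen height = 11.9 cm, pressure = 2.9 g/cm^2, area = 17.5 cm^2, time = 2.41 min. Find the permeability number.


Formula: Permeability Number P = (V * H) / (p * A * t)
Numerator: V * H = 952 * 11.9 = 11328.8
Denominator: p * A * t = 2.9 * 17.5 * 2.41 = 122.3075
P = 11328.8 / 122.3075 = 92.6256

Final answer: 92.6256


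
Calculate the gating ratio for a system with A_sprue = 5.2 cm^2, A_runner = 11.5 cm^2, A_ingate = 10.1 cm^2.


Sprue:Runner:Ingate = 1 : 11.5/5.2 : 10.1/5.2 = 1:2.21:1.94


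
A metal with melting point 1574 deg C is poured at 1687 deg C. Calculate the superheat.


Formula: Superheat = T_pour - T_melt
Superheat = 1687 - 1574 = 113 deg C

113 deg C


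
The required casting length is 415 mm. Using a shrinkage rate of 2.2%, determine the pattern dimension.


Formula: L_pattern = L_casting * (1 + shrinkage_rate/100)
Shrinkage factor = 1 + 2.2/100 = 1.022
L_pattern = 415 mm * 1.022 = 424.1300 mm

Final answer: 424.1300 mm


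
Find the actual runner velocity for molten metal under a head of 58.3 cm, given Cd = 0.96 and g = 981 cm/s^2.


Formula: v = Cd * sqrt(2 * g * h)  (Torricelli with discharge coefficient)
2*g*h = 2 * 981 * 58.3 = 114384.6 cm^2/s^2
sqrt(114384.6) = 338.20792 cm/s
v = 0.96 * 338.20792 = 324.6796 cm/s

324.6796 cm/s


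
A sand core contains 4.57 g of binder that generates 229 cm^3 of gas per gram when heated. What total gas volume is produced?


Formula: V_gas = W_binder * gas_evolution_rate
V = 4.57 g * 229 cm^3/g = 1046.5300 cm^3

Answer: 1046.5300 cm^3


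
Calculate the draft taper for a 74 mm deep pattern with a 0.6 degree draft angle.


Formula: taper = depth * tan(draft_angle)
tan(0.6 deg) = 0.0104724
taper = 74 mm * 0.0104724 = 0.7750 mm


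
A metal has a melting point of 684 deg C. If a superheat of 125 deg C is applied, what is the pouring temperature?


Formula: T_pour = T_melt + Superheat
T_pour = 684 + 125 = 809 deg C


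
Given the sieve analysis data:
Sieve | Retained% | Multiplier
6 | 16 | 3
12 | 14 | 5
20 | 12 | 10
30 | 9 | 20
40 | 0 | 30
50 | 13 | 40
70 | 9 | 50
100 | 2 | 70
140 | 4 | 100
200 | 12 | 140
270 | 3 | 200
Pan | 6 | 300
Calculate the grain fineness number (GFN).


Formula: GFN = sum(pct * multiplier) / sum(pct)
sum(pct * multiplier) = 6008
sum(pct) = 100
GFN = 6008 / 100 = 60.08

60.08


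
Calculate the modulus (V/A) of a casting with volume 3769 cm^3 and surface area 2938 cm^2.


Formula: Casting Modulus M = V / A
M = 3769 cm^3 / 2938 cm^2 = 1.2828 cm

Answer: 1.2828 cm


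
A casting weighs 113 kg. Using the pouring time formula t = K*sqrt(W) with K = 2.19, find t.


Formula: t = K * sqrt(W)
sqrt(W) = sqrt(113) = 10.63015
t = 2.19 * 10.63015 = 23.2800 s


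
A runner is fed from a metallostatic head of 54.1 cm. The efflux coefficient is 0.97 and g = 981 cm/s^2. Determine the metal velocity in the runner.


Formula: v = Cd * sqrt(2 * g * h)  (Torricelli with discharge coefficient)
2*g*h = 2 * 981 * 54.1 = 106144.2 cm^2/s^2
sqrt(106144.2) = 325.79779 cm/s
v = 0.97 * 325.79779 = 316.0239 cm/s

Answer: 316.0239 cm/s


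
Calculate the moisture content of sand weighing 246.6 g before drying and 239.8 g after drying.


Formula: MC = (W_wet - W_dry) / W_wet * 100
Water mass = 246.6 - 239.8 = 6.8 g
MC = 6.8 / 246.6 * 100 = 2.7575%

2.7575%


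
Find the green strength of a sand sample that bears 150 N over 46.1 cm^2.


Formula: Compressive Strength = Force / Area
Strength = 150 N / 46.1 cm^2 = 3.2538 N/cm^2

3.2538 N/cm^2


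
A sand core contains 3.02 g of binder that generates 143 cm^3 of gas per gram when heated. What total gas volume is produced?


Formula: V_gas = W_binder * gas_evolution_rate
V = 3.02 g * 143 cm^3/g = 431.8600 cm^3

431.8600 cm^3


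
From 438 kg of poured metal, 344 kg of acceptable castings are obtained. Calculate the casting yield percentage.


Formula: Casting Yield = (W_good / W_total) * 100
Yield = (344 kg / 438 kg) * 100 = 78.5388%

Answer: 78.5388%


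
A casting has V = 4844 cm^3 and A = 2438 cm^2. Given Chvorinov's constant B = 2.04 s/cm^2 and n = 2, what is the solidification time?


Formula: t_s = B * (V/A)^n  (Chvorinov's rule, n=2)
Modulus M = V/A = 4844/2438 = 1.986874 cm
M^2 = 1.986874^2 = 3.947668 cm^2
t_s = 2.04 * 3.947668 = 8.0532 s

8.0532 s


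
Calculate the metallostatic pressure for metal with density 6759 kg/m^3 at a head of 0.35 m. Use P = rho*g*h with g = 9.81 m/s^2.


Formula: P = rho * g * h
rho * g = 6759 * 9.81 = 66305.79 N/m^3
P = 66305.79 * 0.35 = 23207.0265 Pa

23207.0265 Pa


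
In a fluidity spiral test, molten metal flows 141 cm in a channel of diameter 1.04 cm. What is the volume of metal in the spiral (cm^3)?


Formula: V = pi * (d/2)^2 * L  (cylinder volume)
Radius = 1.04/2 = 0.52 cm
V = pi * 0.52^2 * 141 = 119.7776 cm^3

Answer: 119.7776 cm^3


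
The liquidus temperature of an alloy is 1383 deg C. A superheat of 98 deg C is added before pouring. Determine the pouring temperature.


Formula: T_pour = T_melt + Superheat
T_pour = 1383 + 98 = 1481 deg C

Answer: 1481 deg C


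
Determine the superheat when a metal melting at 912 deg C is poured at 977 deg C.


Formula: Superheat = T_pour - T_melt
Superheat = 977 - 912 = 65 deg C

Final answer: 65 deg C


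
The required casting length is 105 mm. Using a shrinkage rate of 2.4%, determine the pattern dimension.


Formula: L_pattern = L_casting * (1 + shrinkage_rate/100)
Shrinkage factor = 1 + 2.4/100 = 1.024
L_pattern = 105 mm * 1.024 = 107.5200 mm

Answer: 107.5200 mm


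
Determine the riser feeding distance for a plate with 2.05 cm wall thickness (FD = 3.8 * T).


Formula: FD = 3.8 * T  (riser feeding-distance rule)
FD = 3.8 * 2.05 cm = 7.7900 cm

Answer: 7.7900 cm


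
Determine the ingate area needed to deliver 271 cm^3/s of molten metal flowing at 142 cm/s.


Formula: A_ingate = Q / v  (continuity equation)
A = 271 cm^3/s / 142 cm/s = 1.9085 cm^2

Final answer: 1.9085 cm^2


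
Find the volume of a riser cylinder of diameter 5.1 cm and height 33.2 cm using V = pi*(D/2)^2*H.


Formula: V = pi * (D/2)^2 * H  (cylinder volume)
Radius = D/2 = 5.1/2 = 2.55 cm
V = pi * 2.55^2 * 33.2 = 678.2164 cm^3

Final answer: 678.2164 cm^3


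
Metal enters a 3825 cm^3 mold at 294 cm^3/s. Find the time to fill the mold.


Formula: t_fill = V_mold / Q_flow
t = 3825 cm^3 / 294 cm^3/s = 13.0102 s


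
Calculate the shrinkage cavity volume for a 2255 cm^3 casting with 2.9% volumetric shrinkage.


Formula: V_shrink = V_casting * shrinkage_pct / 100
V_shrink = 2255 cm^3 * 2.9 / 100 = 65.3950 cm^3

65.3950 cm^3


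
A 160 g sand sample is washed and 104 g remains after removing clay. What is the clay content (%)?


Formula: Clay% = (W_total - W_washed) / W_total * 100
Clay mass = 160 - 104 = 56 g
Clay% = 56 / 160 * 100 = 35.0000%

Final answer: 35.0000%


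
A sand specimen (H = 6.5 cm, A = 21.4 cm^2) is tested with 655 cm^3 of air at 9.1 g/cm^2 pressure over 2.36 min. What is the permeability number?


Formula: Permeability Number P = (V * H) / (p * A * t)
Numerator: V * H = 655 * 6.5 = 4257.5
Denominator: p * A * t = 9.1 * 21.4 * 2.36 = 459.5864
P = 4257.5 / 459.5864 = 9.2638

Answer: 9.2638


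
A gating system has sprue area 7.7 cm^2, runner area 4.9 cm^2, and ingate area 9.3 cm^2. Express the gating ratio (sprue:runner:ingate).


Sprue:Runner:Ingate = 1 : 4.9/7.7 : 9.3/7.7 = 1:0.64:1.21


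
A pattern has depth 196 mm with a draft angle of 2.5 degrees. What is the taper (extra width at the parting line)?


Formula: taper = depth * tan(draft_angle)
tan(2.5 deg) = 0.0436609
taper = 196 mm * 0.0436609 = 8.5575 mm


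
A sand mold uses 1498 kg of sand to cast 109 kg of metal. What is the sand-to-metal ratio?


Formula: Sand-to-Metal Ratio = W_sand / W_metal
Ratio = 1498 kg / 109 kg = 13.7431


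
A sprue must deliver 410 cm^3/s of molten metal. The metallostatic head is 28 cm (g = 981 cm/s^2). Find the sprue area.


Formula: v = sqrt(2*g*h), A = Q/v
Velocity: v = sqrt(2 * 981 * 28) = sqrt(54936) = 234.3843 cm/s
Sprue area: A = Q / v = 410 / 234.3843 = 1.7493 cm^2


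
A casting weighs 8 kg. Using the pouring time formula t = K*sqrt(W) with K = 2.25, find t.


Formula: t = K * sqrt(W)
sqrt(W) = sqrt(8) = 2.82843
t = 2.25 * 2.82843 = 6.3640 s

Final answer: 6.3640 s


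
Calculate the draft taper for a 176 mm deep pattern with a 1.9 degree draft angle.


Formula: taper = depth * tan(draft_angle)
tan(1.9 deg) = 0.0331734
taper = 176 mm * 0.0331734 = 5.8385 mm

5.8385 mm


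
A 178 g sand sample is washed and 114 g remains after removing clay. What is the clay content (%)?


Formula: Clay% = (W_total - W_washed) / W_total * 100
Clay mass = 178 - 114 = 64 g
Clay% = 64 / 178 * 100 = 35.9551%

Answer: 35.9551%


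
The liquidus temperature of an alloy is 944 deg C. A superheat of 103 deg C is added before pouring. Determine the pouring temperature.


Formula: T_pour = T_melt + Superheat
T_pour = 944 + 103 = 1047 deg C

Final answer: 1047 deg C


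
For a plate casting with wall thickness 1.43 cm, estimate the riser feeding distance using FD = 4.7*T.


Formula: FD = 4.7 * T  (riser feeding-distance rule)
FD = 4.7 * 1.43 cm = 6.7210 cm

Final answer: 6.7210 cm


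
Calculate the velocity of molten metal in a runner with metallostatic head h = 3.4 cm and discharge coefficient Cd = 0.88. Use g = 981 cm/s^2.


Formula: v = Cd * sqrt(2 * g * h)  (Torricelli with discharge coefficient)
2*g*h = 2 * 981 * 3.4 = 6670.8 cm^2/s^2
sqrt(6670.8) = 81.67497 cm/s
v = 0.88 * 81.67497 = 71.8740 cm/s

Final answer: 71.8740 cm/s


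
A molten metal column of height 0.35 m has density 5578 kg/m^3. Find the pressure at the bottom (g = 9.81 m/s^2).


Formula: P = rho * g * h
rho * g = 5578 * 9.81 = 54720.18 N/m^3
P = 54720.18 * 0.35 = 19152.0630 Pa

Final answer: 19152.0630 Pa


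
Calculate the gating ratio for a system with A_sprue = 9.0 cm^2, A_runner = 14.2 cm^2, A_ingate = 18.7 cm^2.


Sprue:Runner:Ingate = 1 : 14.2/9.0 : 18.7/9.0 = 1:1.58:2.08

Final answer: 1:1.58:2.08


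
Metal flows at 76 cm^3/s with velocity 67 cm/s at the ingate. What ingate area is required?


Formula: A_ingate = Q / v  (continuity equation)
A = 76 cm^3/s / 67 cm/s = 1.1343 cm^2

Final answer: 1.1343 cm^2


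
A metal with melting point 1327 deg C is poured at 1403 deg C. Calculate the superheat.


Formula: Superheat = T_pour - T_melt
Superheat = 1403 - 1327 = 76 deg C

Answer: 76 deg C


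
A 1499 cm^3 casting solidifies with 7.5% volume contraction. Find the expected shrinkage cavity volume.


Formula: V_shrink = V_casting * shrinkage_pct / 100
V_shrink = 1499 cm^3 * 7.5 / 100 = 112.4250 cm^3

Answer: 112.4250 cm^3


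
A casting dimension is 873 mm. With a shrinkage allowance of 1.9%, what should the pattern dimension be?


Formula: L_pattern = L_casting * (1 + shrinkage_rate/100)
Shrinkage factor = 1 + 1.9/100 = 1.019
L_pattern = 873 mm * 1.019 = 889.5870 mm

Final answer: 889.5870 mm


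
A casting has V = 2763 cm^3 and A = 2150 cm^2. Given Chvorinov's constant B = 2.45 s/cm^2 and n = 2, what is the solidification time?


Formula: t_s = B * (V/A)^n  (Chvorinov's rule, n=2)
Modulus M = V/A = 2763/2150 = 1.285116 cm
M^2 = 1.285116^2 = 1.651523 cm^2
t_s = 2.45 * 1.651523 = 4.0462 s

Answer: 4.0462 s


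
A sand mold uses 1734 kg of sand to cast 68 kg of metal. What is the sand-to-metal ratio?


Formula: Sand-to-Metal Ratio = W_sand / W_metal
Ratio = 1734 kg / 68 kg = 25.5000

25.5000


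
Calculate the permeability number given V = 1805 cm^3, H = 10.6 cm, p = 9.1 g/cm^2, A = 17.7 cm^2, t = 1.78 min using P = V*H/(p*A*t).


Formula: Permeability Number P = (V * H) / (p * A * t)
Numerator: V * H = 1805 * 10.6 = 19133.0
Denominator: p * A * t = 9.1 * 17.7 * 1.78 = 286.7046
P = 19133.0 / 286.7046 = 66.7342

66.7342


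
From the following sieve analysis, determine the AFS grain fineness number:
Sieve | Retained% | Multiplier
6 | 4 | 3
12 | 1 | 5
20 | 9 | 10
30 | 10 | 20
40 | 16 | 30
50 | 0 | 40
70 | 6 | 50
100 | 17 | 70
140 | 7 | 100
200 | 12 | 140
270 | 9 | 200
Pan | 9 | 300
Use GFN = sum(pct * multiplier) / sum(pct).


Formula: GFN = sum(pct * multiplier) / sum(pct)
sum(pct * multiplier) = 9157
sum(pct) = 100
GFN = 9157 / 100 = 91.57


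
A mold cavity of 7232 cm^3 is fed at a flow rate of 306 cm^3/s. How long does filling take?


Formula: t_fill = V_mold / Q_flow
t = 7232 cm^3 / 306 cm^3/s = 23.6340 s

Final answer: 23.6340 s


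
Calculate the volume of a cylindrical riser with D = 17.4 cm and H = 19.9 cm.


Formula: V = pi * (D/2)^2 * H  (cylinder volume)
Radius = D/2 = 17.4/2 = 8.7 cm
V = pi * 8.7^2 * 19.9 = 4731.9642 cm^3

Answer: 4731.9642 cm^3


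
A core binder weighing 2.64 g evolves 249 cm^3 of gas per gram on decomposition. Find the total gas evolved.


Formula: V_gas = W_binder * gas_evolution_rate
V = 2.64 g * 249 cm^3/g = 657.3600 cm^3

Final answer: 657.3600 cm^3


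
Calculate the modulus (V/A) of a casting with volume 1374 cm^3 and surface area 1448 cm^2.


Formula: Casting Modulus M = V / A
M = 1374 cm^3 / 1448 cm^2 = 0.9489 cm


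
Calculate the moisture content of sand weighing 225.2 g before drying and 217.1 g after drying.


Formula: MC = (W_wet - W_dry) / W_wet * 100
Water mass = 225.2 - 217.1 = 8.1 g
MC = 8.1 / 225.2 * 100 = 3.5968%


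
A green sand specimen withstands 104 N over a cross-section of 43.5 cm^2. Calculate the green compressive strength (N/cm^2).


Formula: Compressive Strength = Force / Area
Strength = 104 N / 43.5 cm^2 = 2.3908 N/cm^2

2.3908 N/cm^2


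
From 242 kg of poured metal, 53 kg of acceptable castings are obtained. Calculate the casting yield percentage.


Formula: Casting Yield = (W_good / W_total) * 100
Yield = (53 kg / 242 kg) * 100 = 21.9008%


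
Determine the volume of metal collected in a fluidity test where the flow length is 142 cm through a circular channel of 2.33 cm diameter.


Formula: V = pi * (d/2)^2 * L  (cylinder volume)
Radius = 2.33/2 = 1.165 cm
V = pi * 1.165^2 * 142 = 605.4664 cm^3

Final answer: 605.4664 cm^3


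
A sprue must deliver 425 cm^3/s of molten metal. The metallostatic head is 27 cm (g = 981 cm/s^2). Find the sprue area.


Formula: v = sqrt(2*g*h), A = Q/v
Velocity: v = sqrt(2 * 981 * 27) = sqrt(52974) = 230.1608 cm/s
Sprue area: A = Q / v = 425 / 230.1608 = 1.8465 cm^2

Answer: 1.8465 cm^2


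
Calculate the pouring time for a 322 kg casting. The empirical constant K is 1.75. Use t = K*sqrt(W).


Formula: t = K * sqrt(W)
sqrt(W) = sqrt(322) = 17.94436
t = 1.75 * 17.94436 = 31.4026 s

Final answer: 31.4026 s


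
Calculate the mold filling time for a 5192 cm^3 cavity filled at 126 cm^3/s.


Formula: t_fill = V_mold / Q_flow
t = 5192 cm^3 / 126 cm^3/s = 41.2063 s

Final answer: 41.2063 s


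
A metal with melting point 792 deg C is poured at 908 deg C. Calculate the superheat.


Formula: Superheat = T_pour - T_melt
Superheat = 908 - 792 = 116 deg C

Final answer: 116 deg C


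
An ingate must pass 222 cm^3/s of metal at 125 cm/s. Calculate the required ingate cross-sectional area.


Formula: A_ingate = Q / v  (continuity equation)
A = 222 cm^3/s / 125 cm/s = 1.7760 cm^2

1.7760 cm^2


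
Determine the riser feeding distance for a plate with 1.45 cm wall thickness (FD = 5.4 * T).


Formula: FD = 5.4 * T  (riser feeding-distance rule)
FD = 5.4 * 1.45 cm = 7.8300 cm

7.8300 cm


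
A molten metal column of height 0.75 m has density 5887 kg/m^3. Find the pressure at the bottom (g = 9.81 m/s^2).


Formula: P = rho * g * h
rho * g = 5887 * 9.81 = 57751.47 N/m^3
P = 57751.47 * 0.75 = 43313.6025 Pa

Final answer: 43313.6025 Pa


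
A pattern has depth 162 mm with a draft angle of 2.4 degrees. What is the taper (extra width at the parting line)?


Formula: taper = depth * tan(draft_angle)
tan(2.4 deg) = 0.0419124
taper = 162 mm * 0.0419124 = 6.7898 mm


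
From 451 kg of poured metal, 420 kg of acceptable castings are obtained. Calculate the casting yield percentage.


Formula: Casting Yield = (W_good / W_total) * 100
Yield = (420 kg / 451 kg) * 100 = 93.1264%


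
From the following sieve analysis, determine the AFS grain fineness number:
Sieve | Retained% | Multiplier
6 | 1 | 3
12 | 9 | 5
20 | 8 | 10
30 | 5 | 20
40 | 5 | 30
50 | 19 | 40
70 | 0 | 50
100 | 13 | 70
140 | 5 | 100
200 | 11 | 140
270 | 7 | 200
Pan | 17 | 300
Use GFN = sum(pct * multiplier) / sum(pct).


Formula: GFN = sum(pct * multiplier) / sum(pct)
sum(pct * multiplier) = 10588
sum(pct) = 100
GFN = 10588 / 100 = 105.88


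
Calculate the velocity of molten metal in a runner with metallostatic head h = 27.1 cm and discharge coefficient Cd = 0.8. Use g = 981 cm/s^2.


Formula: v = Cd * sqrt(2 * g * h)  (Torricelli with discharge coefficient)
2*g*h = 2 * 981 * 27.1 = 53170.2 cm^2/s^2
sqrt(53170.2) = 230.58664 cm/s
v = 0.8 * 230.58664 = 184.4693 cm/s

184.4693 cm/s


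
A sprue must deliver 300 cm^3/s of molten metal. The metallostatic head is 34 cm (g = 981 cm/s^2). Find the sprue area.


Formula: v = sqrt(2*g*h), A = Q/v
Velocity: v = sqrt(2 * 981 * 34) = sqrt(66708) = 258.2789 cm/s
Sprue area: A = Q / v = 300 / 258.2789 = 1.1615 cm^2

Final answer: 1.1615 cm^2


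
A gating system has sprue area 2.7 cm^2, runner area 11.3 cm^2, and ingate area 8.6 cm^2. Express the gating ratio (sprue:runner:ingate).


Sprue:Runner:Ingate = 1 : 11.3/2.7 : 8.6/2.7 = 1:4.19:3.19

1:4.19:3.19


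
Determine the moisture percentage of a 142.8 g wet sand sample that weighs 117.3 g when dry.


Formula: MC = (W_wet - W_dry) / W_wet * 100
Water mass = 142.8 - 117.3 = 25.5 g
MC = 25.5 / 142.8 * 100 = 17.8571%


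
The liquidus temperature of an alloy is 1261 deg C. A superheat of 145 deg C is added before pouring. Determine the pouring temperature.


Formula: T_pour = T_melt + Superheat
T_pour = 1261 + 145 = 1406 deg C

Answer: 1406 deg C


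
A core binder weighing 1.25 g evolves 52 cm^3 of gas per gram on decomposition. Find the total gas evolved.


Formula: V_gas = W_binder * gas_evolution_rate
V = 1.25 g * 52 cm^3/g = 65.0000 cm^3


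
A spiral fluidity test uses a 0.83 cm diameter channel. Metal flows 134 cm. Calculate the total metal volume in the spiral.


Formula: V = pi * (d/2)^2 * L  (cylinder volume)
Radius = 0.83/2 = 0.415 cm
V = pi * 0.415^2 * 134 = 72.5021 cm^3

72.5021 cm^3


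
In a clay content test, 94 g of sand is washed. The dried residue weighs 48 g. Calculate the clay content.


Formula: Clay% = (W_total - W_washed) / W_total * 100
Clay mass = 94 - 48 = 46 g
Clay% = 46 / 94 * 100 = 48.9362%


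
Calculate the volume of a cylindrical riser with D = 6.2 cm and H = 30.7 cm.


Formula: V = pi * (D/2)^2 * H  (cylinder volume)
Radius = D/2 = 6.2/2 = 3.1 cm
V = pi * 3.1^2 * 30.7 = 926.8547 cm^3

Answer: 926.8547 cm^3


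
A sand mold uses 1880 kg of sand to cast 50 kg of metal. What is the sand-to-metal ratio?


Formula: Sand-to-Metal Ratio = W_sand / W_metal
Ratio = 1880 kg / 50 kg = 37.6000

Answer: 37.6000


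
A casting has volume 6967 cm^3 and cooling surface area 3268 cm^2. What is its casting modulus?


Formula: Casting Modulus M = V / A
M = 6967 cm^3 / 3268 cm^2 = 2.1319 cm


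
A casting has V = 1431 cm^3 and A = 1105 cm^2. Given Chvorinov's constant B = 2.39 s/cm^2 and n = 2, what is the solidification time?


Formula: t_s = B * (V/A)^n  (Chvorinov's rule, n=2)
Modulus M = V/A = 1431/1105 = 1.295023 cm
M^2 = 1.295023^2 = 1.677085 cm^2
t_s = 2.39 * 1.677085 = 4.0082 s

Answer: 4.0082 s


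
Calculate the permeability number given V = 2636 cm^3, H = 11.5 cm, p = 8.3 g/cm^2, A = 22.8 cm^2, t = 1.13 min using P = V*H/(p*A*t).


Formula: Permeability Number P = (V * H) / (p * A * t)
Numerator: V * H = 2636 * 11.5 = 30314.0
Denominator: p * A * t = 8.3 * 22.8 * 1.13 = 213.8412
P = 30314.0 / 213.8412 = 141.7594


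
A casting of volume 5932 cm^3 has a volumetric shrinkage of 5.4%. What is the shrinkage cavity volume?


Formula: V_shrink = V_casting * shrinkage_pct / 100
V_shrink = 5932 cm^3 * 5.4 / 100 = 320.3280 cm^3

Final answer: 320.3280 cm^3


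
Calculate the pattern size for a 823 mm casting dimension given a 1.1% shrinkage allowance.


Formula: L_pattern = L_casting * (1 + shrinkage_rate/100)
Shrinkage factor = 1 + 1.1/100 = 1.011
L_pattern = 823 mm * 1.011 = 832.0530 mm

832.0530 mm


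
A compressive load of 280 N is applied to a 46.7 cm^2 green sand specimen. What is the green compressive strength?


Formula: Compressive Strength = Force / Area
Strength = 280 N / 46.7 cm^2 = 5.9957 N/cm^2

Answer: 5.9957 N/cm^2


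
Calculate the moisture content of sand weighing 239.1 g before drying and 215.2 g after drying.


Formula: MC = (W_wet - W_dry) / W_wet * 100
Water mass = 239.1 - 215.2 = 23.9 g
MC = 23.9 / 239.1 * 100 = 9.9958%

Answer: 9.9958%


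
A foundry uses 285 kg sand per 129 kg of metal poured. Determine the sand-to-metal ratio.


Formula: Sand-to-Metal Ratio = W_sand / W_metal
Ratio = 285 kg / 129 kg = 2.2093

Answer: 2.2093


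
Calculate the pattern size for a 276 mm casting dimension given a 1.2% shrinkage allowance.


Formula: L_pattern = L_casting * (1 + shrinkage_rate/100)
Shrinkage factor = 1 + 1.2/100 = 1.012
L_pattern = 276 mm * 1.012 = 279.3120 mm

Final answer: 279.3120 mm


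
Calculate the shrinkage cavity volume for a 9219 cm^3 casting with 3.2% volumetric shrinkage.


Formula: V_shrink = V_casting * shrinkage_pct / 100
V_shrink = 9219 cm^3 * 3.2 / 100 = 295.0080 cm^3


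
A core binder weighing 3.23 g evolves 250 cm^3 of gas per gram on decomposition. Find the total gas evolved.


Formula: V_gas = W_binder * gas_evolution_rate
V = 3.23 g * 250 cm^3/g = 807.5000 cm^3


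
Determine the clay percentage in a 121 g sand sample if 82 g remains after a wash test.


Formula: Clay% = (W_total - W_washed) / W_total * 100
Clay mass = 121 - 82 = 39 g
Clay% = 39 / 121 * 100 = 32.2314%


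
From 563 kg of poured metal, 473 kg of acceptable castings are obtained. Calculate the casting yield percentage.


Formula: Casting Yield = (W_good / W_total) * 100
Yield = (473 kg / 563 kg) * 100 = 84.0142%

84.0142%


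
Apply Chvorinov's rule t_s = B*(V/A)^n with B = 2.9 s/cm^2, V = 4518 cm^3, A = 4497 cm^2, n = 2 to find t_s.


Formula: t_s = B * (V/A)^n  (Chvorinov's rule, n=2)
Modulus M = V/A = 4518/4497 = 1.004670 cm
M^2 = 1.004670^2 = 1.009362 cm^2
t_s = 2.9 * 1.009362 = 2.9271 s

Final answer: 2.9271 s


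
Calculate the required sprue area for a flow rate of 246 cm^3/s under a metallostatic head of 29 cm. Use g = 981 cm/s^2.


Formula: v = sqrt(2*g*h), A = Q/v
Velocity: v = sqrt(2 * 981 * 29) = sqrt(56898) = 238.5330 cm/s
Sprue area: A = Q / v = 246 / 238.5330 = 1.0313 cm^2


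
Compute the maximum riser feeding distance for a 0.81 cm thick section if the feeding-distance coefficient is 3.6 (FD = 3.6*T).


Formula: FD = 3.6 * T  (riser feeding-distance rule)
FD = 3.6 * 0.81 cm = 2.9160 cm


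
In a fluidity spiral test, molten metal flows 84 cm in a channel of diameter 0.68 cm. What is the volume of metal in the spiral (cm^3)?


Formula: V = pi * (d/2)^2 * L  (cylinder volume)
Radius = 0.68/2 = 0.34 cm
V = pi * 0.34^2 * 84 = 30.5061 cm^3

Final answer: 30.5061 cm^3


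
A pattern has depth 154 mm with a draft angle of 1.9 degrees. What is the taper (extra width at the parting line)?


Formula: taper = depth * tan(draft_angle)
tan(1.9 deg) = 0.0331734
taper = 154 mm * 0.0331734 = 5.1087 mm

Answer: 5.1087 mm


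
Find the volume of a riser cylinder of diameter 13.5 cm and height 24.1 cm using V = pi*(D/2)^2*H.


Formula: V = pi * (D/2)^2 * H  (cylinder volume)
Radius = D/2 = 13.5/2 = 6.75 cm
V = pi * 6.75^2 * 24.1 = 3449.6454 cm^3

Final answer: 3449.6454 cm^3


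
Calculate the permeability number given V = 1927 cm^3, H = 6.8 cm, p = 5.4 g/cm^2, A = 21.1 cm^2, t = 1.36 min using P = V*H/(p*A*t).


Formula: Permeability Number P = (V * H) / (p * A * t)
Numerator: V * H = 1927 * 6.8 = 13103.6
Denominator: p * A * t = 5.4 * 21.1 * 1.36 = 154.9584
P = 13103.6 / 154.9584 = 84.5621

Answer: 84.5621


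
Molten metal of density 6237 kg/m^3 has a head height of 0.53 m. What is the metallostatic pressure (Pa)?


Formula: P = rho * g * h
rho * g = 6237 * 9.81 = 61184.97 N/m^3
P = 61184.97 * 0.53 = 32428.0341 Pa

Final answer: 32428.0341 Pa


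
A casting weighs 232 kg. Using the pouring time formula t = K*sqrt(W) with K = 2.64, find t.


Formula: t = K * sqrt(W)
sqrt(W) = sqrt(232) = 15.23155
t = 2.64 * 15.23155 = 40.2113 s

Final answer: 40.2113 s


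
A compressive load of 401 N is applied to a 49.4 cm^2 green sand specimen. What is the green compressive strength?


Formula: Compressive Strength = Force / Area
Strength = 401 N / 49.4 cm^2 = 8.1174 N/cm^2

Final answer: 8.1174 N/cm^2


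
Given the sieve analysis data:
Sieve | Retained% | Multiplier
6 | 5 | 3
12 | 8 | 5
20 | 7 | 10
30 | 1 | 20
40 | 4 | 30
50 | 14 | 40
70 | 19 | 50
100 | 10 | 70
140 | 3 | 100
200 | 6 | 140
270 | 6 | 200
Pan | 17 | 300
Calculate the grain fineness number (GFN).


Formula: GFN = sum(pct * multiplier) / sum(pct)
sum(pct * multiplier) = 9915
sum(pct) = 100
GFN = 9915 / 100 = 99.15

Final answer: 99.15


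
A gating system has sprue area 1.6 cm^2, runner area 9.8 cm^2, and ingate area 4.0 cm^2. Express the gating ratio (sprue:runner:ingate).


Sprue:Runner:Ingate = 1 : 9.8/1.6 : 4.0/1.6 = 1:6.13:2.50


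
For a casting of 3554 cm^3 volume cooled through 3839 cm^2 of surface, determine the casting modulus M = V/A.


Formula: Casting Modulus M = V / A
M = 3554 cm^3 / 3839 cm^2 = 0.9258 cm

Final answer: 0.9258 cm


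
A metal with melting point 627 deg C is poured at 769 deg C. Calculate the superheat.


Formula: Superheat = T_pour - T_melt
Superheat = 769 - 627 = 142 deg C

Answer: 142 deg C


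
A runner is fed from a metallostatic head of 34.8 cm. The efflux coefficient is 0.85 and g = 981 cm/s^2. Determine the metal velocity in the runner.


Formula: v = Cd * sqrt(2 * g * h)  (Torricelli with discharge coefficient)
2*g*h = 2 * 981 * 34.8 = 68277.6 cm^2/s^2
sqrt(68277.6) = 261.29983 cm/s
v = 0.85 * 261.29983 = 222.1049 cm/s


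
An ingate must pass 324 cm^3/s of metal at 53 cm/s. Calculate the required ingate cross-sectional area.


Formula: A_ingate = Q / v  (continuity equation)
A = 324 cm^3/s / 53 cm/s = 6.1132 cm^2

Final answer: 6.1132 cm^2


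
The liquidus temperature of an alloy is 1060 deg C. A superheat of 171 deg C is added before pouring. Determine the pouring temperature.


Formula: T_pour = T_melt + Superheat
T_pour = 1060 + 171 = 1231 deg C

1231 deg C


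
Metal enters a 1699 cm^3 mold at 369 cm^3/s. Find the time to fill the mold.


Formula: t_fill = V_mold / Q_flow
t = 1699 cm^3 / 369 cm^3/s = 4.6043 s

Final answer: 4.6043 s


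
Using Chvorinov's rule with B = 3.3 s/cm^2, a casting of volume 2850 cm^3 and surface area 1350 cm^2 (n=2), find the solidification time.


Formula: t_s = B * (V/A)^n  (Chvorinov's rule, n=2)
Modulus M = V/A = 2850/1350 = 2.111111 cm
M^2 = 2.111111^2 = 4.456790 cm^2
t_s = 3.3 * 4.456790 = 14.7074 s

Final answer: 14.7074 s


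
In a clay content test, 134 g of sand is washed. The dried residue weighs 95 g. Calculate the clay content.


Formula: Clay% = (W_total - W_washed) / W_total * 100
Clay mass = 134 - 95 = 39 g
Clay% = 39 / 134 * 100 = 29.1045%

29.1045%


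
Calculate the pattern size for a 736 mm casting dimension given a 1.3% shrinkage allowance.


Formula: L_pattern = L_casting * (1 + shrinkage_rate/100)
Shrinkage factor = 1 + 1.3/100 = 1.013
L_pattern = 736 mm * 1.013 = 745.5680 mm

Answer: 745.5680 mm


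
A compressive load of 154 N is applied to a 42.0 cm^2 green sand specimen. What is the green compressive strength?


Formula: Compressive Strength = Force / Area
Strength = 154 N / 42.0 cm^2 = 3.6667 N/cm^2


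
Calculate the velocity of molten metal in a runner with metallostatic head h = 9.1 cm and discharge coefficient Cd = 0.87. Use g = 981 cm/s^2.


Formula: v = Cd * sqrt(2 * g * h)  (Torricelli with discharge coefficient)
2*g*h = 2 * 981 * 9.1 = 17854.2 cm^2/s^2
sqrt(17854.2) = 133.61961 cm/s
v = 0.87 * 133.61961 = 116.2491 cm/s


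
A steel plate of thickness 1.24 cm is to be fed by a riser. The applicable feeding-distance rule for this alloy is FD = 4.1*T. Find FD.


Formula: FD = 4.1 * T  (riser feeding-distance rule)
FD = 4.1 * 1.24 cm = 5.0840 cm

Final answer: 5.0840 cm


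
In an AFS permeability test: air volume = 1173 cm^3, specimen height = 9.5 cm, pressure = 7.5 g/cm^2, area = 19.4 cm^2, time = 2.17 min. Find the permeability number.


Formula: Permeability Number P = (V * H) / (p * A * t)
Numerator: V * H = 1173 * 9.5 = 11143.5
Denominator: p * A * t = 7.5 * 19.4 * 2.17 = 315.735
P = 11143.5 / 315.735 = 35.2938

Final answer: 35.2938


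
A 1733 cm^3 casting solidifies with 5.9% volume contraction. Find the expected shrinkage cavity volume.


Formula: V_shrink = V_casting * shrinkage_pct / 100
V_shrink = 1733 cm^3 * 5.9 / 100 = 102.2470 cm^3
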